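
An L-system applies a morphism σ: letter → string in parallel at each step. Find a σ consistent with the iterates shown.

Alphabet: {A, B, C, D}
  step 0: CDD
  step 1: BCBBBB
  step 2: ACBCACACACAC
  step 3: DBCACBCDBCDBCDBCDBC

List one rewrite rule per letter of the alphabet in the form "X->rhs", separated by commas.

A->D, B->AC, C->BC, D->BB

  step 2 ⇒ step 3: ACBCACACACAC ⇒ D·BC·AC·BC·D·BC·D·BC·D·BC·D·BC
    A ↦ D
    B ↦ AC
    C ↦ BC
  step 0 ⇒ step 1: CDD ⇒ BC·BB·BB
    D ↦ BB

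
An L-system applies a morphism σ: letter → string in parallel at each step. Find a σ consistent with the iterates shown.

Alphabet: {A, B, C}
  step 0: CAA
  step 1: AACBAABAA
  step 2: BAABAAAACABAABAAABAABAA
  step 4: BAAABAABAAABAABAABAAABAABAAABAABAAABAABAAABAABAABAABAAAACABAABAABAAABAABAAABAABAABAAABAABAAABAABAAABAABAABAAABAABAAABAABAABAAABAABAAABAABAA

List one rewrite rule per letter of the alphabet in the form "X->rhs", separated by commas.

  step 1 ⇒ step 2: AACBAABAA ⇒ BAA·BAA·AAC·A·BAA·BAA·A·BAA·BAA
    A ↦ BAA
    B ↦ A
    C ↦ AAC

A->BAA, B->A, C->AAC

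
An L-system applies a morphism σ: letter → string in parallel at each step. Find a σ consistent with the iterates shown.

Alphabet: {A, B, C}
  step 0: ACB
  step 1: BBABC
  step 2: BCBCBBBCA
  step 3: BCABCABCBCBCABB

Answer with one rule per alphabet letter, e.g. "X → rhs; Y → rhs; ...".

A->BB, B->BC, C->A

  step 2 ⇒ step 3: BCBCBBBCA ⇒ BC·A·BC·A·BC·BC·BC·A·BB
    A ↦ BB
    B ↦ BC
    C ↦ A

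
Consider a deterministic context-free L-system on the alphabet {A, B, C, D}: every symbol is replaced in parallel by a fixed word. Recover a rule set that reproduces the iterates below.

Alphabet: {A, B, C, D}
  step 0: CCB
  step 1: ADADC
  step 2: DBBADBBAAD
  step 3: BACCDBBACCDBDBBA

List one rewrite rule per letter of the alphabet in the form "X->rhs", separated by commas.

  step 2 ⇒ step 3: DBBADBBAAD ⇒ BA·C·C·DB·BA·C·C·DB·DB·BA
    A ↦ DB
    B ↦ C
    D ↦ BA
  step 0 ⇒ step 1: CCB ⇒ AD·AD·C
    C ↦ AD

A->DB, B->C, C->AD, D->BA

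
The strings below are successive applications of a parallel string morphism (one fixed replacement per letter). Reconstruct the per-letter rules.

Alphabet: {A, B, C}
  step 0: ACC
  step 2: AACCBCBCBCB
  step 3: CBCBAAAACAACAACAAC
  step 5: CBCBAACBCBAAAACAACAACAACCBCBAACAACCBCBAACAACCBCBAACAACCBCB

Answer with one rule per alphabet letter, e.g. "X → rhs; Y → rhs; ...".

  step 2 ⇒ step 3: AACCBCBCBCB ⇒ CB·CB·AA·AA·C·AA·C·AA·C·AA·C
    A ↦ CB
    B ↦ C
    C ↦ AA

A->CB, B->C, C->AA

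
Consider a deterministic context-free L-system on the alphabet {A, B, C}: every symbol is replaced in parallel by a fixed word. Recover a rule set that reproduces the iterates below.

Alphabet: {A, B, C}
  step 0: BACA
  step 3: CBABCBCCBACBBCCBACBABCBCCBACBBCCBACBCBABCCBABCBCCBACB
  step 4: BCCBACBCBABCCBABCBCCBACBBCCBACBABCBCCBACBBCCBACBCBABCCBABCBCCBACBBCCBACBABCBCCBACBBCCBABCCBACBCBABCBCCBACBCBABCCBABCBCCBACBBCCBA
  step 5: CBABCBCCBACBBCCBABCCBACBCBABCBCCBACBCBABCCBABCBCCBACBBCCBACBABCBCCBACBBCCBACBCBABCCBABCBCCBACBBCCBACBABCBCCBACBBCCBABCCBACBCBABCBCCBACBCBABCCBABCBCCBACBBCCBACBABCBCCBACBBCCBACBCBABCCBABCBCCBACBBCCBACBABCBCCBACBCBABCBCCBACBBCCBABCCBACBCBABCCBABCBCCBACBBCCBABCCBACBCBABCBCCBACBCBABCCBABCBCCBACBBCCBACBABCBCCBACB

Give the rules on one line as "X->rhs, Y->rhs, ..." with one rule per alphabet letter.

A->CB, B->CBA, C->BC

  step 4 ⇒ step 5: BCCBACBCBABCCBABCBCCBACBBCCBACBABCBCCBACBBCCBACBCBABCCBABCBCCBACBBCCBACBABCBCCBACBBCCBABCCBACBCBABCBCCBACBCBABCCBABCBCCBACBBCCBA ⇒ CBA·BC·BC·CBA·CB·BC·CBA·BC·CBA·CB·CBA·BC·BC·CBA·CB·CBA·BC·CBA·BC·BC·CBA·CB·BC·CBA·CBA·BC·BC·CBA·CB·BC·CBA·CB·CBA·BC·CBA·BC·BC·CBA·CB·BC·CBA·CBA·BC·BC·CBA·CB·BC·CBA·BC·CBA·CB·CBA·BC·BC·CBA·CB·CBA·BC·CBA·BC·BC·CBA·CB·BC·CBA·CBA·BC·BC·CBA·CB·BC·CBA·CB·CBA·BC·CBA·BC·BC·CBA·CB·BC·CBA·CBA·BC·BC·CBA·CB·CBA·BC·BC·CBA·CB·BC·CBA·BC·CBA·CB·CBA·BC·CBA·BC·BC·CBA·CB·BC·CBA·BC·CBA·CB·CBA·BC·BC·CBA·CB·CBA·BC·CBA·BC·BC·CBA·CB·BC·CBA·CBA·BC·BC·CBA·CB
    A ↦ CB
    B ↦ CBA
    C ↦ BC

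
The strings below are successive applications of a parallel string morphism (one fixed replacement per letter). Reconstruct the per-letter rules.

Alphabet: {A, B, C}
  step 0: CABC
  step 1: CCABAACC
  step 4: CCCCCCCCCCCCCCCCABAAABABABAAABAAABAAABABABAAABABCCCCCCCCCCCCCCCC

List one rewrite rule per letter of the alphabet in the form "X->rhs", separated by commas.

  step 0 ⇒ step 1: CABC ⇒ CC·AB·AA·CC
    A ↦ AB
    B ↦ AA
    C ↦ CC

A->AB, B->AA, C->CC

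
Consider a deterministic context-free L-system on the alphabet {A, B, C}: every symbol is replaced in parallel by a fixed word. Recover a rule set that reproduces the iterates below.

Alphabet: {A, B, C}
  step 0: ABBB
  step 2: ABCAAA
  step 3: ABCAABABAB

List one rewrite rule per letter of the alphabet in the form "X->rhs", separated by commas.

A->AB, B->C, C->A

  step 2 ⇒ step 3: ABCAAA ⇒ AB·C·A·AB·AB·AB
    A ↦ AB
    B ↦ C
    C ↦ A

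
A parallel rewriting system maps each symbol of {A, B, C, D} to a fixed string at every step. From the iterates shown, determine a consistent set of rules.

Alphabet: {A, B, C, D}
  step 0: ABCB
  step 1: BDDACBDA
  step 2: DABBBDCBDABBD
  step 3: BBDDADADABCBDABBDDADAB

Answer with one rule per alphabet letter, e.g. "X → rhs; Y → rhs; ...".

  step 2 ⇒ step 3: DABBBDCBDABBD ⇒ B·BD·DA·DA·DA·B·CB·DA·B·BD·DA·DA·B
    A ↦ BD
    B ↦ DA
    C ↦ CB
    D ↦ B

A->BD, B->DA, C->CB, D->B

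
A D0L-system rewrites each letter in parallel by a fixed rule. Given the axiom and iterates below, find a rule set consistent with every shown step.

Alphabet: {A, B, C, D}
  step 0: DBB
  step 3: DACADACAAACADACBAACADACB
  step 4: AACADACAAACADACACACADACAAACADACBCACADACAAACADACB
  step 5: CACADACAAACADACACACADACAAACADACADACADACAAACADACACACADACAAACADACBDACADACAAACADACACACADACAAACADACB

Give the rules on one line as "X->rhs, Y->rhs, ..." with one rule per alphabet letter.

A->CA, B->CB, C->DA, D->AA

  step 4 ⇒ step 5: AACADACAAACADACACACADACAAACADACBCACADACAAACADACB ⇒ CA·CA·DA·CA·AA·CA·DA·CA·CA·CA·DA·CA·AA·CA·DA·CA·DA·CA·DA·CA·AA·CA·DA·CA·CA·CA·DA·CA·AA·CA·DA·CB·DA·CA·DA·CA·AA·CA·DA·CA·CA·CA·DA·CA·AA·CA·DA·CB
    A ↦ CA
    B ↦ CB
    C ↦ DA
    D ↦ AA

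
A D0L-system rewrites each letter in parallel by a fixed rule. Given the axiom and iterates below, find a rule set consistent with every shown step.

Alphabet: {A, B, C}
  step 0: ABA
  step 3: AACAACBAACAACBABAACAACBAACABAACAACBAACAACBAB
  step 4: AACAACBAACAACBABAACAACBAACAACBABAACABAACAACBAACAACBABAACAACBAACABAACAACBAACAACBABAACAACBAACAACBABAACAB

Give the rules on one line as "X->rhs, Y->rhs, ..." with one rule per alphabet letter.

A->AAC, B->AB, C->B

  step 3 ⇒ step 4: AACAACBAACAACBABAACAACBAACABAACAACBAACAACBAB ⇒ AAC·AAC·B·AAC·AAC·B·AB·AAC·AAC·B·AAC·AAC·B·AB·AAC·AB·AAC·AAC·B·AAC·AAC·B·AB·AAC·AAC·B·AAC·AB·AAC·AAC·B·AAC·AAC·B·AB·AAC·AAC·B·AAC·AAC·B·AB·AAC·AB
    A ↦ AAC
    B ↦ AB
    C ↦ B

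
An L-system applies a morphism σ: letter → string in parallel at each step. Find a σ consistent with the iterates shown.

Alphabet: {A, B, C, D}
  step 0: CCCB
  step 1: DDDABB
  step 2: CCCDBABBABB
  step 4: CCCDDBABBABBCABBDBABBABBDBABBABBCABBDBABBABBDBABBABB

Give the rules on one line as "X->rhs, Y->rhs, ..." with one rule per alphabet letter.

  step 1 ⇒ step 2: DDDABB ⇒ C·C·C·DB·ABB·ABB
    A ↦ DB
    B ↦ ABB
    D ↦ C
  step 0 ⇒ step 1: CCCB ⇒ D·D·D·ABB
    C ↦ D

A->DB, B->ABB, C->D, D->C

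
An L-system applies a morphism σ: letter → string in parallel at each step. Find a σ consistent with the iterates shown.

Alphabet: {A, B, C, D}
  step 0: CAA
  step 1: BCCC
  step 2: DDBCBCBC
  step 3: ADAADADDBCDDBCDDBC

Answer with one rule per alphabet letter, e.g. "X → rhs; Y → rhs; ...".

A->C, B->DD, C->BC, D->ADA

  step 2 ⇒ step 3: DDBCBCBC ⇒ ADA·ADA·DD·BC·DD·BC·DD·BC
    B ↦ DD
    C ↦ BC
    D ↦ ADA
  step 0 ⇒ step 1: CAA ⇒ BC·C·C
    A ↦ C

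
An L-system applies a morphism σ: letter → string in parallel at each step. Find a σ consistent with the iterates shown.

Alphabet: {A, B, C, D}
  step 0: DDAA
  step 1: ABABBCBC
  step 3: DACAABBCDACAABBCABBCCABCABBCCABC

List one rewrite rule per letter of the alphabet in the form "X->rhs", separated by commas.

  step 0 ⇒ step 1: DDAA ⇒ AB·AB·BC·BC
    A ↦ BC
    D ↦ AB
    B ↦ DA  (constrained at step 1)
    C ↦ CA  (constrained at step 1)

A->BC, B->DA, C->CA, D->AB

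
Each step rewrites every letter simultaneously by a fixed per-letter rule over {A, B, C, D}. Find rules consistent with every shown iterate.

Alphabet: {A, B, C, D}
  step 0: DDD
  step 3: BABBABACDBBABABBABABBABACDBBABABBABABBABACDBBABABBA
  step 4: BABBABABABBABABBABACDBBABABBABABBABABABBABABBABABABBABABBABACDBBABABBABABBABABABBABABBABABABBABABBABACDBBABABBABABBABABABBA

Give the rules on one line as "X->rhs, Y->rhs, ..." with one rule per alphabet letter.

A->BBA, B->BA, C->BA, D->CDB

  step 3 ⇒ step 4: BABBABACDBBABABBABABBABACDBBABABBABABBABACDBBABABBA ⇒ BA·BBA·BA·BA·BBA·BA·BBA·BA·CDB·BA·BA·BBA·BA·BBA·BA·BA·BBA·BA·BBA·BA·BA·BBA·BA·BBA·BA·CDB·BA·BA·BBA·BA·BBA·BA·BA·BBA·BA·BBA·BA·BA·BBA·BA·BBA·BA·CDB·BA·BA·BBA·BA·BBA·BA·BA·BBA
    A ↦ BBA
    B ↦ BA
    C ↦ BA
    D ↦ CDB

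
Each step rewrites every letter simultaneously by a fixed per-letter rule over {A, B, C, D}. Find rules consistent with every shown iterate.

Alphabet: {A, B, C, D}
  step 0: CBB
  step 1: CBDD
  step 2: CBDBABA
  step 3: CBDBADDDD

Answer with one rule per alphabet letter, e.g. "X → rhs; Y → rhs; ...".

  step 2 ⇒ step 3: CBDBABA ⇒ CB·D·BA·D·D·D·D
    A ↦ D
    B ↦ D
    C ↦ CB
    D ↦ BA

A->D, B->D, C->CB, D->BA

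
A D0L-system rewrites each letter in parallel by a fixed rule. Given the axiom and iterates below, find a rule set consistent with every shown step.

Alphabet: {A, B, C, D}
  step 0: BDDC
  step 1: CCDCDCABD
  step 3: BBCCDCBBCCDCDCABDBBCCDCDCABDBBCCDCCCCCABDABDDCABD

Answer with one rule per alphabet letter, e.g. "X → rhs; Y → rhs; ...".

  step 0 ⇒ step 1: BDDC ⇒ CC·DC·DC·ABD
    B ↦ CC
    C ↦ ABD
    D ↦ DC
    A ↦ BB  (constrained at step 1)

A->BB, B->CC, C->ABD, D->DC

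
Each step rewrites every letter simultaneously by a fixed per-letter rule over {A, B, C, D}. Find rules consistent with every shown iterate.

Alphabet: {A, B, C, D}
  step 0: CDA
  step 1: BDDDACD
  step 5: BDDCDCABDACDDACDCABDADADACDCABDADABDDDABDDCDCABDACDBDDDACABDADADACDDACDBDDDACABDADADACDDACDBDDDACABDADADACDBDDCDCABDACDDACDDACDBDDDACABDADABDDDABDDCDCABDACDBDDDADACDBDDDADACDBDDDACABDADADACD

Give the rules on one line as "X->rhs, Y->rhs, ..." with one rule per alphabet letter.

A->CD, B->CAB, C->BDD, D->DA

  step 0 ⇒ step 1: CDA ⇒ BDD·DA·CD
    A ↦ CD
    C ↦ BDD
    D ↦ DA
    B ↦ CAB  (constrained at step 1)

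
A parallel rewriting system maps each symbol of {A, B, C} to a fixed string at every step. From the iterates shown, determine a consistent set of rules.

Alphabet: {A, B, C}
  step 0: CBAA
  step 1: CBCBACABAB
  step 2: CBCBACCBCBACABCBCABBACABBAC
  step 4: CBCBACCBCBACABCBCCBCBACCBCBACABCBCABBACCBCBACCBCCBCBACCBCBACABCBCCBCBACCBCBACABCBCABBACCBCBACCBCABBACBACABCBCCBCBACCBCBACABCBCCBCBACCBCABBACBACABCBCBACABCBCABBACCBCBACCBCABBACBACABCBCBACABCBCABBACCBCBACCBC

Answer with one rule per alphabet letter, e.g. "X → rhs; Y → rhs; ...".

  step 1 ⇒ step 2: CBCBACABAB ⇒ CBC·BAC·CBC·BAC·AB·CBC·AB·BAC·AB·BAC
    A ↦ AB
    B ↦ BAC
    C ↦ CBC

A->AB, B->BAC, C->CBC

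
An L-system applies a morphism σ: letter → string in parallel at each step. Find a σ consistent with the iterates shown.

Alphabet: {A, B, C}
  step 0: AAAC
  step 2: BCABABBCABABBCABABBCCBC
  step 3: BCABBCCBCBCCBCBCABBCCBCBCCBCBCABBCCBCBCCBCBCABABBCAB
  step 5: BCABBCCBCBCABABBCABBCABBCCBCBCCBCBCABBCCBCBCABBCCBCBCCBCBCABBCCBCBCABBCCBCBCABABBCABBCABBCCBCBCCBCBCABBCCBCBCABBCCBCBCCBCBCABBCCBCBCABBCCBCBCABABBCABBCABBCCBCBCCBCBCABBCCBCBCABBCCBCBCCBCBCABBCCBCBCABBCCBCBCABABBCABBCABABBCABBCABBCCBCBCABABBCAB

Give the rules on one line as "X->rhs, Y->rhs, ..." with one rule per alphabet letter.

A->BCC, B->BC, C->AB

  step 2 ⇒ step 3: BCABABBCABABBCABABBCCBC ⇒ BC·AB·BCC·BC·BCC·BC·BC·AB·BCC·BC·BCC·BC·BC·AB·BCC·BC·BCC·BC·BC·AB·AB·BC·AB
    A ↦ BCC
    B ↦ BC
    C ↦ AB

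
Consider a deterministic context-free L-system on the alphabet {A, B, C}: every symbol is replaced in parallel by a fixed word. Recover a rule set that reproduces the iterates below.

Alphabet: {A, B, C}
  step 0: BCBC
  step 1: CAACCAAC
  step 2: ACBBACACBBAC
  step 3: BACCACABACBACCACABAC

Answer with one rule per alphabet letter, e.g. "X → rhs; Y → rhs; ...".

  step 2 ⇒ step 3: ACBBACACBBAC ⇒ B·AC·CA·CA·B·AC·B·AC·CA·CA·B·AC
    A ↦ B
    B ↦ CA
    C ↦ AC

A->B, B->CA, C->AC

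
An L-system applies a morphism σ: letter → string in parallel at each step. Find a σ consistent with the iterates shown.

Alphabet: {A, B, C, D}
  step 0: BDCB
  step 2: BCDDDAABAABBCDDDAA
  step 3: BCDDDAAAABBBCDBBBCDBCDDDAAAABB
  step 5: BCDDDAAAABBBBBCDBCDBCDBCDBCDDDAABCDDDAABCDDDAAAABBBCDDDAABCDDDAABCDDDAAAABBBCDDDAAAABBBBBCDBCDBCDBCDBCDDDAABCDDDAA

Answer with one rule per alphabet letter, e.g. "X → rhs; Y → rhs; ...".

  step 2 ⇒ step 3: BCDDDAABAABBCDDDAA ⇒ BCD·DDA·A·A·A·B·B·BCD·B·B·BCD·BCD·DDA·A·A·A·B·B
    A ↦ B
    B ↦ BCD
    C ↦ DDA
    D ↦ A

A->B, B->BCD, C->DDA, D->A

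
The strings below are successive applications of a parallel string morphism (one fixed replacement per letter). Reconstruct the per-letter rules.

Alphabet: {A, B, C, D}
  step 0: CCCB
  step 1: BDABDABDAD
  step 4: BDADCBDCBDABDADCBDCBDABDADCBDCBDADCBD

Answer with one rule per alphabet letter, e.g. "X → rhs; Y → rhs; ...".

  step 0 ⇒ step 1: CCCB ⇒ BDA·BDA·BDA·D
    B ↦ D
    C ↦ BDA
    A ↦ BD  (constrained at step 1)
    D ↦ C  (constrained at step 1)

A->BD, B->D, C->BDA, D->C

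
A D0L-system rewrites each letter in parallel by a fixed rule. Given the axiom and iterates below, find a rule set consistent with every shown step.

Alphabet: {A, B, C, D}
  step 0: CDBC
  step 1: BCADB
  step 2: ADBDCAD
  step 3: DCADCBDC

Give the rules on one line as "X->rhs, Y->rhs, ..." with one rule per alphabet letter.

A->D, B->AD, C->B, D->C

  step 2 ⇒ step 3: ADBDCAD ⇒ D·C·AD·C·B·D·C
    A ↦ D
    B ↦ AD
    C ↦ B
    D ↦ C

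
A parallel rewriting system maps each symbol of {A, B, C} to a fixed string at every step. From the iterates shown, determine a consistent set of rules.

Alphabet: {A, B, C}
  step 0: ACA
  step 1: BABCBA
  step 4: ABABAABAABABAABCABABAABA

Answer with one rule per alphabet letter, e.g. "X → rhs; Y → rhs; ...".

A->BA, B->A, C->BC

  step 0 ⇒ step 1: ACA ⇒ BA·BC·BA
    A ↦ BA
    C ↦ BC
    B ↦ A  (constrained at step 1)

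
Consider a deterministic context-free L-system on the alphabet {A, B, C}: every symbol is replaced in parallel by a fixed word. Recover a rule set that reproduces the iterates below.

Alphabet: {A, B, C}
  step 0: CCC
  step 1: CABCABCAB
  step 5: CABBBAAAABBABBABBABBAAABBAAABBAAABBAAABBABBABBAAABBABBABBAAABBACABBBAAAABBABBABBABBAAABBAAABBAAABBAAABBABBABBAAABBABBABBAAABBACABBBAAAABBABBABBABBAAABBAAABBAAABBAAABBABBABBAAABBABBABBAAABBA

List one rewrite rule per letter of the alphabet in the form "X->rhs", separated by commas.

A->BBA, B->A, C->CAB

  step 0 ⇒ step 1: CCC ⇒ CAB·CAB·CAB
    C ↦ CAB
    A ↦ BBA  (constrained at step 1)
    B ↦ A  (constrained at step 1)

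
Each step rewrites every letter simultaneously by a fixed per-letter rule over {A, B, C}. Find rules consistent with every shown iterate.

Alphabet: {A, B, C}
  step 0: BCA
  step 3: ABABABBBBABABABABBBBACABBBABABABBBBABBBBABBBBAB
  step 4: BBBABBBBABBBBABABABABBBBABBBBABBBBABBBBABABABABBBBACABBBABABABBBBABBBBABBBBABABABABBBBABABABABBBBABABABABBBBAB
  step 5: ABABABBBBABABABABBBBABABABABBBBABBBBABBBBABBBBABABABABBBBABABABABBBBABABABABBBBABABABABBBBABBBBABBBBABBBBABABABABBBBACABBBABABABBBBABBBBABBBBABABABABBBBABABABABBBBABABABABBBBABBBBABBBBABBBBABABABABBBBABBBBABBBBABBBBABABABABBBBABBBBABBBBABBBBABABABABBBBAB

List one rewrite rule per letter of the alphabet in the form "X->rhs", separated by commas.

A->BBB, B->AB, C->ACA

  step 4 ⇒ step 5: BBBABBBBABBBBABABABABBBBABBBBABBBBABBBBABABABABBBBACABBBABABABBBBABBBBABBBBABABABABBBBABABABABBBBABABABABBBBAB ⇒ AB·AB·AB·BBB·AB·AB·AB·AB·BBB·AB·AB·AB·AB·BBB·AB·BBB·AB·BBB·AB·BBB·AB·AB·AB·AB·BBB·AB·AB·AB·AB·BBB·AB·AB·AB·AB·BBB·AB·AB·AB·AB·BBB·AB·BBB·AB·BBB·AB·BBB·AB·AB·AB·AB·BBB·ACA·BBB·AB·AB·AB·BBB·AB·BBB·AB·BBB·AB·AB·AB·AB·BBB·AB·AB·AB·AB·BBB·AB·AB·AB·AB·BBB·AB·BBB·AB·BBB·AB·BBB·AB·AB·AB·AB·BBB·AB·BBB·AB·BBB·AB·BBB·AB·AB·AB·AB·BBB·AB·BBB·AB·BBB·AB·BBB·AB·AB·AB·AB·BBB·AB
    A ↦ BBB
    B ↦ AB
    C ↦ ACA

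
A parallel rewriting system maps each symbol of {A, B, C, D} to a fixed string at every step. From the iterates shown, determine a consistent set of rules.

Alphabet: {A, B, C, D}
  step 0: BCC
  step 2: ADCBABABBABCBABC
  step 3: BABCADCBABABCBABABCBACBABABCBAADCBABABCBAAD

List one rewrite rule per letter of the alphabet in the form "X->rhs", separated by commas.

  step 2 ⇒ step 3: ADCBABABBABCBABC ⇒ BAB·C·AD·CBA·BAB·CBA·BAB·CBA·CBA·BAB·CBA·AD·CBA·BAB·CBA·AD
    A ↦ BAB
    B ↦ CBA
    C ↦ AD
    D ↦ C

A->BAB, B->CBA, C->AD, D->C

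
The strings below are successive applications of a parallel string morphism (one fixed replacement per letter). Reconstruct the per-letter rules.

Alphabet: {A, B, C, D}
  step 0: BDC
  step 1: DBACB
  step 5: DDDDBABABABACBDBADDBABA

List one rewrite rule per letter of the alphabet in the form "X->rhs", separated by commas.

A->D, B->D, C->CB, D->BA

  step 0 ⇒ step 1: BDC ⇒ D·BA·CB
    B ↦ D
    C ↦ CB
    D ↦ BA
    A ↦ D  (constrained at step 1)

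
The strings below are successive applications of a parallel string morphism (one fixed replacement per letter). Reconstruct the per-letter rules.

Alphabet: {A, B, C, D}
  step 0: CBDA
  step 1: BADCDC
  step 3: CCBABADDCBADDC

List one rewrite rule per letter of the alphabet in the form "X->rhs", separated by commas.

A->DC, B->D, C->BA, D->C

  step 0 ⇒ step 1: CBDA ⇒ BA·D·C·DC
    A ↦ DC
    B ↦ D
    C ↦ BA
    D ↦ C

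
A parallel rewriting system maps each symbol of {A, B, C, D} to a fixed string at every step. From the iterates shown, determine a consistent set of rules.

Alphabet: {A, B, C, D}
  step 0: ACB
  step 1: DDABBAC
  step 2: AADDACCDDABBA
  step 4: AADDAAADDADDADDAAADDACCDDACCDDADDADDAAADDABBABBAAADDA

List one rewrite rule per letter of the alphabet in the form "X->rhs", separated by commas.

  step 1 ⇒ step 2: DDABBAC ⇒ A·A·DDA·C·C·DDA·BBA
    A ↦ DDA
    B ↦ C
    C ↦ BBA
    D ↦ A

A->DDA, B->C, C->BBA, D->A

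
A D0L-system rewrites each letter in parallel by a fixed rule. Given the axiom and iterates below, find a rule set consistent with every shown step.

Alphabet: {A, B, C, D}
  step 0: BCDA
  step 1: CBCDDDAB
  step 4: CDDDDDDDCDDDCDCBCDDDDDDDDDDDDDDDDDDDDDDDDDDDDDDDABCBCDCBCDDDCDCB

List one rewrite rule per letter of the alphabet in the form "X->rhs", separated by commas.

A->AB, B->CB, C->CD, D->DD

  step 0 ⇒ step 1: BCDA ⇒ CB·CD·DD·AB
    A ↦ AB
    B ↦ CB
    C ↦ CD
    D ↦ DD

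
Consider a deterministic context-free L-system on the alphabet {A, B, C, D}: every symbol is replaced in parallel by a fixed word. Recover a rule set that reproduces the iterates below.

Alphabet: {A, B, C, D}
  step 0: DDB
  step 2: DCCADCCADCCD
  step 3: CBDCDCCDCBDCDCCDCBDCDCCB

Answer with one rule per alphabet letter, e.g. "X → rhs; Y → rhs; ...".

  step 2 ⇒ step 3: DCCADCCADCCD ⇒ CB·DC·DC·CD·CB·DC·DC·CD·CB·DC·DC·CB
    A ↦ CD
    C ↦ DC
    D ↦ CB
    B ↦ CA  (constrained at step 0)

A->CD, B->CA, C->DC, D->CB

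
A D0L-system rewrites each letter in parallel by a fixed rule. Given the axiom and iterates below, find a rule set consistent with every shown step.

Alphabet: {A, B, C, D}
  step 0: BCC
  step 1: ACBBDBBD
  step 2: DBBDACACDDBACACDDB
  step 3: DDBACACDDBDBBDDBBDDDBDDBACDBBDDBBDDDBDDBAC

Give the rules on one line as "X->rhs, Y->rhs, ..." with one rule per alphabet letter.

A->D, B->AC, C->BBD, D->DDB

  step 2 ⇒ step 3: DBBDACACDDBACACDDB ⇒ DDB·AC·AC·DDB·D·BBD·D·BBD·DDB·DDB·AC·D·BBD·D·BBD·DDB·DDB·AC
    A ↦ D
    B ↦ AC
    C ↦ BBD
    D ↦ DDB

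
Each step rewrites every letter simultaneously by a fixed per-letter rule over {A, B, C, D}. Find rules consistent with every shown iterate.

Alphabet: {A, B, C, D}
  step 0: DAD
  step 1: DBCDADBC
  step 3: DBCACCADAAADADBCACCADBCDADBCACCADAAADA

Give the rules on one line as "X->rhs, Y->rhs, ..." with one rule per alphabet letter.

  step 0 ⇒ step 1: DAD ⇒ DBC·DA·DBC
    A ↦ DA
    D ↦ DBC
    B ↦ ACC  (constrained at step 1)
    C ↦ A  (constrained at step 1)

A->DA, B->ACC, C->A, D->DBC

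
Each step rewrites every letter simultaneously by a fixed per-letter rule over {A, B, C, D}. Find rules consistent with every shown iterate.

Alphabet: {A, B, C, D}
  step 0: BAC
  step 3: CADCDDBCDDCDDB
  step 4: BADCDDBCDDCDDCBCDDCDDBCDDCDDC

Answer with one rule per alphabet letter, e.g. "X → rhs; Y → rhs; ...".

A->AD, B->C, C->B, D->CDD

  step 3 ⇒ step 4: CADCDDBCDDCDDB ⇒ B·AD·CDD·B·CDD·CDD·C·B·CDD·CDD·B·CDD·CDD·C
    A ↦ AD
    B ↦ C
    C ↦ B
    D ↦ CDD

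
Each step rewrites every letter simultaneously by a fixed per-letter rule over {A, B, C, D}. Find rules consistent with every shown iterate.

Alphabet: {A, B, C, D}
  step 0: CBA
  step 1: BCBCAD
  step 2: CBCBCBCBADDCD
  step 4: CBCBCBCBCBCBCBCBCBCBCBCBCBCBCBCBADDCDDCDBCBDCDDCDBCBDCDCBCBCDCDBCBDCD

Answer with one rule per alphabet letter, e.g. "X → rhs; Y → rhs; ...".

  step 1 ⇒ step 2: BCBCAD ⇒ C·BCB·C·BCB·AD·DCD
    A ↦ AD
    B ↦ C
    C ↦ BCB
    D ↦ DCD

A->AD, B->C, C->BCB, D->DCD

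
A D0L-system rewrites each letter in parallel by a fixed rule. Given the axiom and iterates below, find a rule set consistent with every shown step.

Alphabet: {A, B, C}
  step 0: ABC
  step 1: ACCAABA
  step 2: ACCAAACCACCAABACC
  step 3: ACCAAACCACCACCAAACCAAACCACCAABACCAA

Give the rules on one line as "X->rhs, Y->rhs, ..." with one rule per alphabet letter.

A->ACC, B->AAB, C->A

  step 2 ⇒ step 3: ACCAAACCACCAABACC ⇒ ACC·A·A·ACC·ACC·ACC·A·A·ACC·A·A·ACC·ACC·AAB·ACC·A·A
    A ↦ ACC
    B ↦ AAB
    C ↦ A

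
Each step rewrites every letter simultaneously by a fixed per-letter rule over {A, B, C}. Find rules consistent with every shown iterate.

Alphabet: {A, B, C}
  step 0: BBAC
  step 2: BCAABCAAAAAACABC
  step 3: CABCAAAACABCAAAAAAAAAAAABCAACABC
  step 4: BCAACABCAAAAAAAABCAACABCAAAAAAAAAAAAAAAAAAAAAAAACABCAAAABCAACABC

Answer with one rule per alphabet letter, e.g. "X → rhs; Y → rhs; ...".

A->AA, B->CA, C->BC

  step 3 ⇒ step 4: CABCAAAACABCAAAAAAAAAAAABCAACABC ⇒ BC·AA·CA·BC·AA·AA·AA·AA·BC·AA·CA·BC·AA·AA·AA·AA·AA·AA·AA·AA·AA·AA·AA·AA·CA·BC·AA·AA·BC·AA·CA·BC
    A ↦ AA
    B ↦ CA
    C ↦ BC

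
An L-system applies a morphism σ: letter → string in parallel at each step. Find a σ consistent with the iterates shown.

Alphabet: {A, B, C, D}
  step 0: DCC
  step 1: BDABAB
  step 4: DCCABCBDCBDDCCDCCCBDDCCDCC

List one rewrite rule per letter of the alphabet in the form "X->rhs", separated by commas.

  step 0 ⇒ step 1: DCC ⇒ BD·AB·AB
    C ↦ AB
    D ↦ BD
    A ↦ DC  (constrained at step 1)
    B ↦ C  (constrained at step 1)

A->DC, B->C, C->AB, D->BD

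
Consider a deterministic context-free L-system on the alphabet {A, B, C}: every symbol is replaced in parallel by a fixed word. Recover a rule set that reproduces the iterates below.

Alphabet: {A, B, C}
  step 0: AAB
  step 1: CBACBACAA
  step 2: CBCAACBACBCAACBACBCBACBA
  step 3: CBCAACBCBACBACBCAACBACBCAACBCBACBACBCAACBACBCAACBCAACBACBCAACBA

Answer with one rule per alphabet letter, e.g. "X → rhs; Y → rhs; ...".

A->CBA, B->CAA, C->CB

  step 2 ⇒ step 3: CBCAACBACBCAACBACBCBACBA ⇒ CB·CAA·CB·CBA·CBA·CB·CAA·CBA·CB·CAA·CB·CBA·CBA·CB·CAA·CBA·CB·CAA·CB·CAA·CBA·CB·CAA·CBA
    A ↦ CBA
    B ↦ CAA
    C ↦ CB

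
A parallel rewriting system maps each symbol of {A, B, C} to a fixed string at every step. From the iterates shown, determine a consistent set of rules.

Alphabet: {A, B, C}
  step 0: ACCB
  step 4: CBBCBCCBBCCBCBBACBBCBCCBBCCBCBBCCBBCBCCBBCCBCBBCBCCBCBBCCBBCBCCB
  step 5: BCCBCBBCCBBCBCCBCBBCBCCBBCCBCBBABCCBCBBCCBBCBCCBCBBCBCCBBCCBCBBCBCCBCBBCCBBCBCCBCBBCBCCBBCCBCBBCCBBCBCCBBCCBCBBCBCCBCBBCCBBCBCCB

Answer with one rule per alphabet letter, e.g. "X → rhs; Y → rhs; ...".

  step 4 ⇒ step 5: CBBCBCCBBCCBCBBACBBCBCCBBCCBCBBCCBBCBCCBBCCBCBBCBCCBCBBCCBBCBCCB ⇒ BC·CB·CB·BC·CB·BC·BC·CB·CB·BC·BC·CB·BC·CB·CB·BA·BC·CB·CB·BC·CB·BC·BC·CB·CB·BC·BC·CB·BC·CB·CB·BC·BC·CB·CB·BC·CB·BC·BC·CB·CB·BC·BC·CB·BC·CB·CB·BC·CB·BC·BC·CB·BC·CB·CB·BC·BC·CB·CB·BC·CB·BC·BC·CB
    A ↦ BA
    B ↦ CB
    C ↦ BC

A->BA, B->CB, C->BC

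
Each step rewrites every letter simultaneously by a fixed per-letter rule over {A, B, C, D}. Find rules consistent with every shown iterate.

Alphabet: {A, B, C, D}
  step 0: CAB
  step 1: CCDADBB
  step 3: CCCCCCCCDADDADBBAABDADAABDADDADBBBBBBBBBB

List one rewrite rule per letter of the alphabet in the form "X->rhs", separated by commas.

A->DAD, B->BB, C->CC, D->AAB

  step 0 ⇒ step 1: CAB ⇒ CC·DAD·BB
    A ↦ DAD
    B ↦ BB
    C ↦ CC
    D ↦ AAB  (constrained at step 1)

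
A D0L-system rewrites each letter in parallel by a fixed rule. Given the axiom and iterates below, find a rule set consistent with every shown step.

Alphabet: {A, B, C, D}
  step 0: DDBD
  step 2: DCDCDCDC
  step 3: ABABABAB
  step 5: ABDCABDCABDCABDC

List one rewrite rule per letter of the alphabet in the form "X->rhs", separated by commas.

A->DC, B->A, C->B, D->A

  step 2 ⇒ step 3: DCDCDCDC ⇒ A·B·A·B·A·B·A·B
    C ↦ B
    D ↦ A
    A ↦ DC  (constrained at step 3)
    B ↦ A  (constrained at step 0)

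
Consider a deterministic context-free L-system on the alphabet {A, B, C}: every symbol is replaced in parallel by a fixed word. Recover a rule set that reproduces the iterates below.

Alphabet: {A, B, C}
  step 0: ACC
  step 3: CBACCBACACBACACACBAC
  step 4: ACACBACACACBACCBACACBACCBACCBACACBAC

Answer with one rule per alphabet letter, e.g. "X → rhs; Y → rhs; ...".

A->CB, B->A, C->AC

  step 3 ⇒ step 4: CBACCBACACBACACACBAC ⇒ AC·A·CB·AC·AC·A·CB·AC·CB·AC·A·CB·AC·CB·AC·CB·AC·A·CB·AC
    A ↦ CB
    B ↦ A
    C ↦ AC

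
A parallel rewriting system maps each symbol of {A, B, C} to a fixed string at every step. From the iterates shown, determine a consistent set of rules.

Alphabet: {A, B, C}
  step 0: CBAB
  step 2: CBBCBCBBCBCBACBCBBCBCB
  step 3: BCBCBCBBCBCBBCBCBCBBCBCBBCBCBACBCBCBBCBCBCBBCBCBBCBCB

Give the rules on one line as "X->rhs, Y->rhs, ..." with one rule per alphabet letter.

A->AC, B->CB, C->BCB

  step 2 ⇒ step 3: CBBCBCBBCBCBACBCBBCBCB ⇒ BCB·CB·CB·BCB·CB·BCB·CB·CB·BCB·CB·BCB·CB·AC·BCB·CB·BCB·CB·CB·BCB·CB·BCB·CB
    A ↦ AC
    B ↦ CB
    C ↦ BCB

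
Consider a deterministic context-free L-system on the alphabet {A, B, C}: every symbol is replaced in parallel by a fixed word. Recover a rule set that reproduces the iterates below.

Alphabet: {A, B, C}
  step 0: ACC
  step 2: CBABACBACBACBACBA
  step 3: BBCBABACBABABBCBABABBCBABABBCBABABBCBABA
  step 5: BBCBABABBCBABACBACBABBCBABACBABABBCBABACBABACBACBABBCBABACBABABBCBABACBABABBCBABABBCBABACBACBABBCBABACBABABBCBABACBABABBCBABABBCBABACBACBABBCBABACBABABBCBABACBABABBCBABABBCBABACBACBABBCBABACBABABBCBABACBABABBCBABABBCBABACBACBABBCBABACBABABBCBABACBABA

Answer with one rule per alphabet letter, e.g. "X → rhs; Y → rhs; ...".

  step 2 ⇒ step 3: CBABACBACBACBACBA ⇒ BB·CBA·BA·CBA·BA·BB·CBA·BA·BB·CBA·BA·BB·CBA·BA·BB·CBA·BA
    A ↦ BA
    B ↦ CBA
    C ↦ BB

A->BA, B->CBA, C->BB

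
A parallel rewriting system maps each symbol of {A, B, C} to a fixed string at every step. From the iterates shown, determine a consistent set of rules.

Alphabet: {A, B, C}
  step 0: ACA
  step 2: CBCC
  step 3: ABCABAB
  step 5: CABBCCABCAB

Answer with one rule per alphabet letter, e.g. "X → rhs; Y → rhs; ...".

A->B, B->C, C->AB

  step 2 ⇒ step 3: CBCC ⇒ AB·C·AB·AB
    B ↦ C
    C ↦ AB
    A ↦ B  (constrained at step 0)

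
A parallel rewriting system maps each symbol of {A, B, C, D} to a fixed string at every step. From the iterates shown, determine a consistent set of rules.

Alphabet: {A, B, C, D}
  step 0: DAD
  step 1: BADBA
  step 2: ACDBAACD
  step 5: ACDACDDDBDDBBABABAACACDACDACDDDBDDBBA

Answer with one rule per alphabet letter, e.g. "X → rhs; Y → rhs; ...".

  step 1 ⇒ step 2: BADBA ⇒ AC·D·BA·AC·D
    A ↦ D
    B ↦ AC
    D ↦ BA
    C ↦ DB  (constrained at step 2)

A->D, B->AC, C->DB, D->BA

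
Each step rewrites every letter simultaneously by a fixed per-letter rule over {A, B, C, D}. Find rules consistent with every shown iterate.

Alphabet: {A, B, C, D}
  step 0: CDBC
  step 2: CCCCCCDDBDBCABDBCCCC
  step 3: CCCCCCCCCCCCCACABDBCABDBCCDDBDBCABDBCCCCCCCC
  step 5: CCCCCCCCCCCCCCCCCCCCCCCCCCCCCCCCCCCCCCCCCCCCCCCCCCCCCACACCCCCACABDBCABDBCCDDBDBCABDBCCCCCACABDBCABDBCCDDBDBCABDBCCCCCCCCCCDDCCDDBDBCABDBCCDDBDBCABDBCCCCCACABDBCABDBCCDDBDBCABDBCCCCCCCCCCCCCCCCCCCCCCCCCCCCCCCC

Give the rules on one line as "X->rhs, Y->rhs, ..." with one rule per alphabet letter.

  step 2 ⇒ step 3: CCCCCCDDBDBCABDBCCCC ⇒ CC·CC·CC·CC·CC·CC·CA·CA·BDB·CA·BDB·CC·DD·BDB·CA·BDB·CC·CC·CC·CC
    A ↦ DD
    B ↦ BDB
    C ↦ CC
    D ↦ CA

A->DD, B->BDB, C->CC, D->CA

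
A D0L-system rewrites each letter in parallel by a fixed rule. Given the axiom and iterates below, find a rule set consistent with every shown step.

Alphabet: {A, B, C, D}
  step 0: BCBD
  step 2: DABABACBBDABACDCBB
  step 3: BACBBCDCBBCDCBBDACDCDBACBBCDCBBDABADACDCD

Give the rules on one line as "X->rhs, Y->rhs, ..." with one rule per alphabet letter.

A->CBB, B->CD, C->DA, D->BA

  step 2 ⇒ step 3: DABABACBBDABACDCBB ⇒ BA·CBB·CD·CBB·CD·CBB·DA·CD·CD·BA·CBB·CD·CBB·DA·BA·DA·CD·CD
    A ↦ CBB
    B ↦ CD
    C ↦ DA
    D ↦ BA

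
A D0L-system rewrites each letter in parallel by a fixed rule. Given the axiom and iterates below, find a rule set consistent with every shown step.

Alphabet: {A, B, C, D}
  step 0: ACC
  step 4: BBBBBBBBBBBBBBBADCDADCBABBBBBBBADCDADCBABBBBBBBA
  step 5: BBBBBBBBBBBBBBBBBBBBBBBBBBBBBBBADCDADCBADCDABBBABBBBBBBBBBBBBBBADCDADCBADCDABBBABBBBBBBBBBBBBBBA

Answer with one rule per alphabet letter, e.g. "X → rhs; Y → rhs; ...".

  step 4 ⇒ step 5: BBBBBBBBBBBBBBBADCDADCBABBBBBBBADCDADCBABBBBBBBA ⇒ BB·BB·BB·BB·BB·BB·BB·BB·BB·BB·BB·BB·BB·BB·BB·BA·DC·DA·DC·BA·DC·DA·BB·BA·BB·BB·BB·BB·BB·BB·BB·BA·DC·DA·DC·BA·DC·DA·BB·BA·BB·BB·BB·BB·BB·BB·BB·BA
    A ↦ BA
    B ↦ BB
    C ↦ DA
    D ↦ DC

A->BA, B->BB, C->DA, D->DC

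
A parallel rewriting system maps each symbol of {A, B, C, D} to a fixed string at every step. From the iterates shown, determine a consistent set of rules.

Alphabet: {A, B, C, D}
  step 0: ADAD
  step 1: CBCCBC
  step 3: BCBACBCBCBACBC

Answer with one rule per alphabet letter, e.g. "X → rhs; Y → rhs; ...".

A->C, B->BA, C->D, D->BC

  step 0 ⇒ step 1: ADAD ⇒ C·BC·C·BC
    A ↦ C
    D ↦ BC
    B ↦ BA  (constrained at step 1)
    C ↦ D  (constrained at step 1)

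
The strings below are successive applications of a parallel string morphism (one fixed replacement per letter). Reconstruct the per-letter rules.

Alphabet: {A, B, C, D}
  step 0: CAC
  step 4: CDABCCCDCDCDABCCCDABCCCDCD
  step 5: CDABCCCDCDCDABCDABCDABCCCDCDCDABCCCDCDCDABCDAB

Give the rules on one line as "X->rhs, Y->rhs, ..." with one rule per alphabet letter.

A->C, B->C, C->CD, D->AB

  step 4 ⇒ step 5: CDABCCCDCDCDABCCCDABCCCDCD ⇒ CD·AB·C·C·CD·CD·CD·AB·CD·AB·CD·AB·C·C·CD·CD·CD·AB·C·C·CD·CD·CD·AB·CD·AB
    A ↦ C
    B ↦ C
    C ↦ CD
    D ↦ AB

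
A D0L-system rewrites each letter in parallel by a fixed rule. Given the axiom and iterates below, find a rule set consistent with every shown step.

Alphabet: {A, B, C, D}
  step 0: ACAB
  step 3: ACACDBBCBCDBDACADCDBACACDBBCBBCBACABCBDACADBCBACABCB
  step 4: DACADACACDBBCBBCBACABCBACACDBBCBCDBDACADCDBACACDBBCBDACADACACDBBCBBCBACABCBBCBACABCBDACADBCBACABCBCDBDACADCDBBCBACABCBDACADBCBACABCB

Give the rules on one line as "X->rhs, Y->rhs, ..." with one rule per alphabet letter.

A->D, B->BCB, C->ACA, D->CDB

  step 3 ⇒ step 4: ACACDBBCBCDBDACADCDBACACDBBCBBCBACABCBDACADBCBACABCB ⇒ D·ACA·D·ACA·CDB·BCB·BCB·ACA·BCB·ACA·CDB·BCB·CDB·D·ACA·D·CDB·ACA·CDB·BCB·D·ACA·D·ACA·CDB·BCB·BCB·ACA·BCB·BCB·ACA·BCB·D·ACA·D·BCB·ACA·BCB·CDB·D·ACA·D·CDB·BCB·ACA·BCB·D·ACA·D·BCB·ACA·BCB
    A ↦ D
    B ↦ BCB
    C ↦ ACA
    D ↦ CDB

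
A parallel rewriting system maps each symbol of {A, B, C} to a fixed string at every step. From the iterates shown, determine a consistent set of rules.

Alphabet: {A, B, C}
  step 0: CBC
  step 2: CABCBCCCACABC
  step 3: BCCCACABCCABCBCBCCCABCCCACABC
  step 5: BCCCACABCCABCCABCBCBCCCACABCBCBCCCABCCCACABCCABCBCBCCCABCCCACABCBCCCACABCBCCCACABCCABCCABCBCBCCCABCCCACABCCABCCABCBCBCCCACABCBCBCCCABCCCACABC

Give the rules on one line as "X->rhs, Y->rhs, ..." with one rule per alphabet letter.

A->CCA, B->CA, C->BC

  step 2 ⇒ step 3: CABCBCCCACABC ⇒ BC·CCA·CA·BC·CA·BC·BC·BC·CCA·BC·CCA·CA·BC
    A ↦ CCA
    B ↦ CA
    C ↦ BC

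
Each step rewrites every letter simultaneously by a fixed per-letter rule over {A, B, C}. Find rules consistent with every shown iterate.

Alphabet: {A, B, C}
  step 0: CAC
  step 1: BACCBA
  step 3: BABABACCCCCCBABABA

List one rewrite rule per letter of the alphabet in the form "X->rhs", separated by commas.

  step 0 ⇒ step 1: CAC ⇒ BA·CC·BA
    A ↦ CC
    C ↦ BA
    B ↦ C  (constrained at step 1)

A->CC, B->C, C->BA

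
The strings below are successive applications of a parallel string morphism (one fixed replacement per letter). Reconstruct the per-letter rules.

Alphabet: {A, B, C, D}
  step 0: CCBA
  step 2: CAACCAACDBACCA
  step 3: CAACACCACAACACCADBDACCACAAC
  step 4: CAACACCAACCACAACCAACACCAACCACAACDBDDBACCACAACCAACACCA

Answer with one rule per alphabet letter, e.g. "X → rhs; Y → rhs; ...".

  step 3 ⇒ step 4: CAACACCACAACACCADBDACCACAAC ⇒ CA·AC·AC·CA·AC·CA·CA·AC·CA·AC·AC·CA·AC·CA·CA·AC·DB·D·DB·AC·CA·CA·AC·CA·AC·AC·CA
    A ↦ AC
    B ↦ D
    C ↦ CA
    D ↦ DB

A->AC, B->D, C->CA, D->DB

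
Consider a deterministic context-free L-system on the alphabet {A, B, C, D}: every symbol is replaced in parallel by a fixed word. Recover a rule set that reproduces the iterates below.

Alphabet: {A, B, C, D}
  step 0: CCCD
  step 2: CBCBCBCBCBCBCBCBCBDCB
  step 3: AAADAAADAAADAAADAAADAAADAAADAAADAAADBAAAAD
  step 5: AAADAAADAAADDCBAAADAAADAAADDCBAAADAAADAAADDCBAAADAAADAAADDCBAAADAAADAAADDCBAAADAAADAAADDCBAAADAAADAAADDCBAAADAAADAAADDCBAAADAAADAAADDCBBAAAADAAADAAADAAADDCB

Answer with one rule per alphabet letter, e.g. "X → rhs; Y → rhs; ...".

  step 2 ⇒ step 3: CBCBCBCBCBCBCBCBCBDCB ⇒ AAA·D·AAA·D·AAA·D·AAA·D·AAA·D·AAA·D·AAA·D·AAA·D·AAA·D·BA·AAA·D
    B ↦ D
    C ↦ AAA
    D ↦ BA
    A ↦ CB  (constrained at step 3)

A->CB, B->D, C->AAA, D->BA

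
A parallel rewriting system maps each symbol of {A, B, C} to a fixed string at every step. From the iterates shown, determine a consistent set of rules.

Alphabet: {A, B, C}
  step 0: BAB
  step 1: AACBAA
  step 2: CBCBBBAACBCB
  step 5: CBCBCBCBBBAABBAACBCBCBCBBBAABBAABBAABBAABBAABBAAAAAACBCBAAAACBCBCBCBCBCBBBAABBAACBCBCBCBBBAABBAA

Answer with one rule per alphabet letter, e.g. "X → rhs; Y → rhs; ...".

  step 1 ⇒ step 2: AACBAA ⇒ CB·CB·BB·AA·CB·CB
    A ↦ CB
    B ↦ AA
    C ↦ BB

A->CB, B->AA, C->BB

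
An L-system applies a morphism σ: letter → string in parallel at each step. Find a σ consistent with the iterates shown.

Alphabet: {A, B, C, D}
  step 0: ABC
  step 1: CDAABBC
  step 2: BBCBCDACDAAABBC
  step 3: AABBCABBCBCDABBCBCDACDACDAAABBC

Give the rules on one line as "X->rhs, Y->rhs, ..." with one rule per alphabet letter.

A->CDA, B->A, C->BBC, D->B

  step 2 ⇒ step 3: BBCBCDACDAAABBC ⇒ A·A·BBC·A·BBC·B·CDA·BBC·B·CDA·CDA·CDA·A·A·BBC
    A ↦ CDA
    B ↦ A
    C ↦ BBC
    D ↦ B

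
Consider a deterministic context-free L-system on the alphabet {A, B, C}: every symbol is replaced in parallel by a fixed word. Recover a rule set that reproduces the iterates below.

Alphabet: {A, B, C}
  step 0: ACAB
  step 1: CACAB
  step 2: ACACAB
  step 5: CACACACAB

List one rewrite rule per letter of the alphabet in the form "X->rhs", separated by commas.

A->C, B->AB, C->A

  step 1 ⇒ step 2: CACAB ⇒ A·C·A·C·AB
    A ↦ C
    B ↦ AB
    C ↦ A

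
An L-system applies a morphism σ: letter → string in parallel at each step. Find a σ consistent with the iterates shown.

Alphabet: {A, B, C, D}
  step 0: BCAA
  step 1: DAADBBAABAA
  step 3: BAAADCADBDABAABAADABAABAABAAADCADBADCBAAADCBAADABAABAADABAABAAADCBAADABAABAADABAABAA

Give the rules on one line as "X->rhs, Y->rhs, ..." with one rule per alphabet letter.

  step 0 ⇒ step 1: BCAA ⇒ DA·ADB·BAA·BAA
    A ↦ BAA
    B ↦ DA
    C ↦ ADB
    D ↦ ADC  (constrained at step 1)

A->BAA, B->DA, C->ADB, D->ADC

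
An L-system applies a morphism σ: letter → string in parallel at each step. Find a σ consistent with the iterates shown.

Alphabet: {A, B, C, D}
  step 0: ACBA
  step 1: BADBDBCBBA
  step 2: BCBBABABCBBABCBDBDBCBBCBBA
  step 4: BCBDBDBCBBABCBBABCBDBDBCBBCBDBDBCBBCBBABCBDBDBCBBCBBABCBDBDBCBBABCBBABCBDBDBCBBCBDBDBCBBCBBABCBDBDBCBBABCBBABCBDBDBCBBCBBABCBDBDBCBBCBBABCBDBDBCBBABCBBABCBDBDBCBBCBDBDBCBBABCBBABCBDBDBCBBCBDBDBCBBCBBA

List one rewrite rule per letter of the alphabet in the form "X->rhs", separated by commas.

  step 1 ⇒ step 2: BADBDBCBBA ⇒ BCB·BA·BA·BCB·BA·BCB·DBD·BCB·BCB·BA
    A ↦ BA
    B ↦ BCB
    C ↦ DBD
    D ↦ BA

A->BA, B->BCB, C->DBD, D->BA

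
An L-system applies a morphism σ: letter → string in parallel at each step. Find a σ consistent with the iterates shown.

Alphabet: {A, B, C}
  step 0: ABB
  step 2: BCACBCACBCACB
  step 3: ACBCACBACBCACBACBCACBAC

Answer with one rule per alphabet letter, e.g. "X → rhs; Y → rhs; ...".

A->CAC, B->AC, C->B

  step 2 ⇒ step 3: BCACBCACBCACB ⇒ AC·B·CAC·B·AC·B·CAC·B·AC·B·CAC·B·AC
    A ↦ CAC
    B ↦ AC
    C ↦ B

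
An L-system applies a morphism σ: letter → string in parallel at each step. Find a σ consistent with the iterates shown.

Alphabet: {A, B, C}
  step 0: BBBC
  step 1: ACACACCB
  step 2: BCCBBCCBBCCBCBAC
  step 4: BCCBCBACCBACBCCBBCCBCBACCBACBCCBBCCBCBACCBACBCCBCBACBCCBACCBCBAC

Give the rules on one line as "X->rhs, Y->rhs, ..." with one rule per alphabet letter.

  step 1 ⇒ step 2: ACACACCB ⇒ BC·CB·BC·CB·BC·CB·CB·AC
    A ↦ BC
    B ↦ AC
    C ↦ CB

A->BC, B->AC, C->CB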